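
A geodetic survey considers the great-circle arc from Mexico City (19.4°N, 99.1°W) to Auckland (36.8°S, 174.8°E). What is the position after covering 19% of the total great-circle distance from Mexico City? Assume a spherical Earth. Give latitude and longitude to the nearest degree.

Convert each endpoint to a unit vector on the sphere (x = cos φ cos λ, y = cos φ sin λ, z = sin φ).
The central angle between the endpoints is δ = arccos(p₁·p₂) ≈ 1.719 rad (98.5°).
Interpolate at f = 0.19 with slerp weights a = sin((1−f)δ)/sin δ ≈ 0.995, b = sin(fδ)/sin δ ≈ 0.324.
p = a·p₁ + b·p₂ ≈ (-0.407, -0.903, 0.136); φ = arcsin(p_z) ≈ 7.83°, λ = atan2(p_y, p_x) ≈ -114.26°.

≈ 8°N, 114°W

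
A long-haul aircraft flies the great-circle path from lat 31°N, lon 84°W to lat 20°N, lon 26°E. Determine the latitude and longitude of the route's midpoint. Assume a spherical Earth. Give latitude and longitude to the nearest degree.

≈ lat 40°N, lon 25°W

From cos δ = sin φ₁ sin φ₂ + cos φ₁ cos φ₂ cos Δλ, the central angle is δ ≈ 1.670 rad (95.7°).
Interpolate at f = 1/2 with slerp weights a = sin((1−f)δ)/sin δ ≈ 0.745, b = sin(fδ)/sin δ ≈ 0.745.
p = a·p₁ + b·p₂ ≈ (0.696, -0.328, 0.639); φ = arcsin(p_z) ≈ 39.69°, λ = atan2(p_y, p_x) ≈ -25.25°.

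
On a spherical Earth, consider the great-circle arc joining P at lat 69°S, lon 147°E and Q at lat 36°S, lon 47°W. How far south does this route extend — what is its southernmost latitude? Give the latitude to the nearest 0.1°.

The great circle lies in the plane with unit normal n̂ = (p₁ × p₂)/|p₁ × p₂|.
Here n̂_z ≈ +0.073; the vertex latitude is φ_max = arccos|n̂_z| ≈ 85.8°.

≈ 85.8°S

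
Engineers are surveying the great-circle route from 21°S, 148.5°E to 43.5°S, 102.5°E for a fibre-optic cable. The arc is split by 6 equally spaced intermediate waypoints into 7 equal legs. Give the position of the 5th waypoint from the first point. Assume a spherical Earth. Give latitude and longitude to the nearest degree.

The haversine formula gives a central angle δ ≈ 0.771 rad (44.2°) between the endpoints.
Interpolate at f = 5/7 with slerp weights a = sin((1−f)δ)/sin δ ≈ 0.314, b = sin(fδ)/sin δ ≈ 0.751.
p = a·p₁ + b·p₂ ≈ (-0.368, 0.685, -0.629); φ = arcsin(p_z) ≈ -39.00°, λ = atan2(p_y, p_x) ≈ 118.22°.

≈ 39°S, 118°E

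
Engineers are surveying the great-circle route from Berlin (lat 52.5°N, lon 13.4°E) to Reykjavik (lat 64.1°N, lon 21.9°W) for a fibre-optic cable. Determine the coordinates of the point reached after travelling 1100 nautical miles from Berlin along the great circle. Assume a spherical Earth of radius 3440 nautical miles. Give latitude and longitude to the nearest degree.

From cos δ = sin φ₁ sin φ₂ + cos φ₁ cos φ₂ cos Δλ, the central angle is δ ≈ 0.375 rad (21.5°). The total great-circle distance is δ·R ≈ 0.375 × 3440 ≈ 1288 nmi, so the target fraction is f = 1100/1288 ≈ 0.854.
Interpolate at f ≈ 0.854 with slerp weights a = sin((1−f)δ)/sin δ ≈ 0.150, b = sin(fδ)/sin δ ≈ 0.859.
p = a·p₁ + b·p₂ ≈ (0.437, -0.119, 0.892); φ = arcsin(p_z) ≈ 63.08°, λ = atan2(p_y, p_x) ≈ -15.23°.

≈ lat 63°N, lon 15°W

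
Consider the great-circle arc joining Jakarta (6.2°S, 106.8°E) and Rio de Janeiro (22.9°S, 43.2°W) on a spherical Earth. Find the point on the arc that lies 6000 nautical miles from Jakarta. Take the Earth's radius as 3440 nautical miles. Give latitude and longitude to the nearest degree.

The haversine formula gives a central angle δ ≈ 2.420 rad (138.7°) between the endpoints. The total great-circle distance is δ·R ≈ 2.420 × 3440 ≈ 8326 nmi, so the target fraction is f = 6000/8326 ≈ 0.721.
Interpolate at f ≈ 0.721 with slerp weights a = sin((1−f)δ)/sin δ ≈ 0.948, b = sin(fδ)/sin δ ≈ 1.492.
p = a·p₁ + b·p₂ ≈ (0.729, -0.039, -0.683); φ = arcsin(p_z) ≈ -43.07°, λ = atan2(p_y, p_x) ≈ -3.02°.

≈ (43°S, 3°W)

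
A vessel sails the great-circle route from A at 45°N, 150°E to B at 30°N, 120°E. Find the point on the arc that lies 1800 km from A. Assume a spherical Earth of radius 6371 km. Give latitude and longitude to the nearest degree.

≈ 37°N, 131°E

Convert each endpoint to a unit vector on the sphere (x = cos φ cos λ, y = cos φ sin λ, z = sin φ).
The central angle between the endpoints is δ = arccos(p₁·p₂) ≈ 0.487 rad (27.9°). The total great-circle distance is δ·R ≈ 0.487 × 6371 ≈ 3101 km, so the target fraction is f = 1800/3101 ≈ 0.581.
Interpolate at f ≈ 0.581 with slerp weights a = sin((1−f)δ)/sin δ ≈ 0.433, b = sin(fδ)/sin δ ≈ 0.596.
p = a·p₁ + b·p₂ ≈ (-0.524, 0.600, 0.605); φ = arcsin(p_z) ≈ 37.20°, λ = atan2(p_y, p_x) ≈ 131.09°.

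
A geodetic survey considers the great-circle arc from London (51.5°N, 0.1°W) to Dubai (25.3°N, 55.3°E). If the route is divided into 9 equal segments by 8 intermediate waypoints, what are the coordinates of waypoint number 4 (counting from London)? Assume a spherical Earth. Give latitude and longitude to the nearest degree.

The haversine formula gives a central angle δ ≈ 0.858 rad (49.2°) between the endpoints.
Interpolate at f = 4/9 with slerp weights a = sin((1−f)δ)/sin δ ≈ 0.606, b = sin(fδ)/sin δ ≈ 0.492.
p = a·p₁ + b·p₂ ≈ (0.631, 0.365, 0.685); φ = arcsin(p_z) ≈ 43.22°, λ = atan2(p_y, p_x) ≈ 30.06°.

≈ 43°N, 30°E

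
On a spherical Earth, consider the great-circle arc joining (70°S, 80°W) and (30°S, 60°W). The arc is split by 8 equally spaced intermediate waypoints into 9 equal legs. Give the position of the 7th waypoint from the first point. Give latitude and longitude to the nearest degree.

≈ (39°S, 62°W)

Write both endpoints as unit vectors p₁, p₂ with components (cos φ cos λ, cos φ sin λ, sin φ).
The central angle between the endpoints is δ = arccos(p₁·p₂) ≈ 0.725 rad (41.6°).
Interpolate at f = 7/9 with slerp weights a = sin((1−f)δ)/sin δ ≈ 0.242, b = sin(fδ)/sin δ ≈ 0.806.
p = a·p₁ + b·p₂ ≈ (0.363, -0.686, -0.630); φ = arcsin(p_z) ≈ -39.08°, λ = atan2(p_y, p_x) ≈ -62.09°.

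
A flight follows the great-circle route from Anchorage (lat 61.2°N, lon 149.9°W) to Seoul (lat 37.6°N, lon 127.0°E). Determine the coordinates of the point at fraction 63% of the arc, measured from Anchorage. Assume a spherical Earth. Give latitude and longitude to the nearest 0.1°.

Convert each endpoint to a unit vector on the sphere (x = cos φ cos λ, y = cos φ sin λ, z = sin φ).
The central angle between the endpoints is δ = arccos(p₁·p₂) ≈ 0.951 rad (54.5°).
Interpolate at f = 0.63 with slerp weights a = sin((1−f)δ)/sin δ ≈ 0.423, b = sin(fδ)/sin δ ≈ 0.693.
p = a·p₁ + b·p₂ ≈ (-0.507, 0.336, 0.794); φ = arcsin(p_z) ≈ 52.54°, λ = atan2(p_y, p_x) ≈ 146.45°.

≈ lat 52.5°N, lon 146.5°E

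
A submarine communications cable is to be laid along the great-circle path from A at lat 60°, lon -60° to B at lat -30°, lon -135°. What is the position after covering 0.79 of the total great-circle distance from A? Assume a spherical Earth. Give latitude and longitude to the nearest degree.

≈ lat -10°, lon -123°

From cos δ = sin φ₁ sin φ₂ + cos φ₁ cos φ₂ cos Δλ, the central angle is δ ≈ 1.898 rad (108.7°).
Interpolate at f = 0.79 with slerp weights a = sin((1−f)δ)/sin δ ≈ 0.410, b = sin(fδ)/sin δ ≈ 1.053.
p = a·p₁ + b·p₂ ≈ (-0.542, -0.822, -0.172); φ = arcsin(p_z) ≈ -9.89°, λ = atan2(p_y, p_x) ≈ -123.41°.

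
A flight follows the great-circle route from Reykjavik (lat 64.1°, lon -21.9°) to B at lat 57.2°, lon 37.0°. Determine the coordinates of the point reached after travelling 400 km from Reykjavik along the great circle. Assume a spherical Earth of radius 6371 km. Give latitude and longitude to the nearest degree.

Convert each endpoint to a unit vector on the sphere (x = cos φ cos λ, y = cos φ sin λ, z = sin φ).
The central angle between the endpoints is δ = arccos(p₁·p₂) ≈ 0.498 rad (28.6°). The total great-circle distance is δ·R ≈ 0.498 × 6371 ≈ 3175 km, so the target fraction is f = 400/3175 ≈ 0.126.
Interpolate at f ≈ 0.126 with slerp weights a = sin((1−f)δ)/sin δ ≈ 0.883, b = sin(fδ)/sin δ ≈ 0.131.
p = a·p₁ + b·p₂ ≈ (0.415, -0.101, 0.904); φ = arcsin(p_z) ≈ 64.74°, λ = atan2(p_y, p_x) ≈ -13.70°.

≈ lat 65°, lon -14°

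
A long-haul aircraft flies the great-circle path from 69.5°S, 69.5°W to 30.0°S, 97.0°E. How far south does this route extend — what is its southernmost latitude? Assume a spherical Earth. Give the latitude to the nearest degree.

The great circle lies in the plane with unit normal n̂ = (p₁ × p₂)/|p₁ × p₂|.
Here n̂_z ≈ +0.072; the vertex latitude is φ_max = arccos|n̂_z| ≈ 85.9°.
Check via Clairaut: cos φ_max = |cos φ₁| · sin C = cos(69.5°)·sin(168.2°) ≈ 0.072, again giving ≈ 85.9°.

≈ 86°S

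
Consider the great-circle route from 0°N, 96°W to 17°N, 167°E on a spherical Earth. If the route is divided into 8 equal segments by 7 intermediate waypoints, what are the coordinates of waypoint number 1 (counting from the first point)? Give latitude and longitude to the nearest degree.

Convert each endpoint to a unit vector on the sphere (x = cos φ cos λ, y = cos φ sin λ, z = sin φ).
The central angle between the endpoints is δ = arccos(p₁·p₂) ≈ 1.688 rad (96.7°).
Interpolate at f = 1/8 with slerp weights a = sin((1−f)δ)/sin δ ≈ 1.002, b = sin(fδ)/sin δ ≈ 0.211.
p = a·p₁ + b·p₂ ≈ (-0.301, -0.952, 0.062); φ = arcsin(p_z) ≈ 3.53°, λ = atan2(p_y, p_x) ≈ -107.57°.

≈ 4°N, 108°W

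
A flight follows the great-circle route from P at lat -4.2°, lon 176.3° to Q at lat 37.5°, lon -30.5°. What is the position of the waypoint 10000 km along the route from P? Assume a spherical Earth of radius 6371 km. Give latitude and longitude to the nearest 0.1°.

Write both endpoints as unit vectors p₁, p₂ with components (cos φ cos λ, cos φ sin λ, sin φ).
The central angle between the endpoints is δ = arccos(p₁·p₂) ≈ 2.420 rad (138.7°). The total great-circle distance is δ·R ≈ 2.420 × 6371 ≈ 15418 km, so the target fraction is f = 10000/15418 ≈ 0.649.
Interpolate at f ≈ 0.649 with slerp weights a = sin((1−f)δ)/sin δ ≈ 1.138, b = sin(fδ)/sin δ ≈ 1.514.
p = a·p₁ + b·p₂ ≈ (-0.098, -0.536, 0.838); φ = arcsin(p_z) ≈ 56.96°, λ = atan2(p_y, p_x) ≈ -100.31°.

≈ lat 57.0°, lon -100.3°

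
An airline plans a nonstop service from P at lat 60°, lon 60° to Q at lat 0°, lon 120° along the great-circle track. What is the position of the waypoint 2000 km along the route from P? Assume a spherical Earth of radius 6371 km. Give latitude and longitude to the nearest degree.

Write both endpoints as unit vectors p₁, p₂ with components (cos φ cos λ, cos φ sin λ, sin φ).
The central angle between the endpoints is δ = arccos(p₁·p₂) ≈ 1.318 rad (75.5°). The total great-circle distance is δ·R ≈ 1.318 × 6371 ≈ 8398 km, so the target fraction is f = 2000/8398 ≈ 0.238.
Interpolate at f ≈ 0.238 with slerp weights a = sin((1−f)δ)/sin δ ≈ 0.871, b = sin(fδ)/sin δ ≈ 0.319.
p = a·p₁ + b·p₂ ≈ (0.058, 0.654, 0.755); φ = arcsin(p_z) ≈ 49.00°, λ = atan2(p_y, p_x) ≈ 84.89°.

≈ lat 49°, lon 85°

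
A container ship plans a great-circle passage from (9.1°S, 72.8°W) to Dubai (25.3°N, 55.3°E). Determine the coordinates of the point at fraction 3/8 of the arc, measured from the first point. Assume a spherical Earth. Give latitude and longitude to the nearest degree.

≈ (12°N, 29°W)

The haversine formula gives a central angle δ ≈ 2.238 rad (128.2°) between the endpoints.
Interpolate at f = 3/8 with slerp weights a = sin((1−f)δ)/sin δ ≈ 1.254, b = sin(fδ)/sin δ ≈ 0.947.
p = a·p₁ + b·p₂ ≈ (0.853, -0.479, 0.206); φ = arcsin(p_z) ≈ 11.91°, λ = atan2(p_y, p_x) ≈ -29.30°.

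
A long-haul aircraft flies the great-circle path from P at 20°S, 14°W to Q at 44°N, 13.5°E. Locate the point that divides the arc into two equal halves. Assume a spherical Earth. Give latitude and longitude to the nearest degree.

≈ 12°N, 2°W

Convert each endpoint to a unit vector on the sphere (x = cos φ cos λ, y = cos φ sin λ, z = sin φ).
The central angle between the endpoints is δ = arccos(p₁·p₂) ≈ 1.200 rad (68.8°).
Interpolate at f = 1/2 with slerp weights a = sin((1−f)δ)/sin δ ≈ 0.606, b = sin(fδ)/sin δ ≈ 0.606.
p = a·p₁ + b·p₂ ≈ (0.976, -0.036, 0.214); φ = arcsin(p_z) ≈ 12.34°, λ = atan2(p_y, p_x) ≈ -2.11°.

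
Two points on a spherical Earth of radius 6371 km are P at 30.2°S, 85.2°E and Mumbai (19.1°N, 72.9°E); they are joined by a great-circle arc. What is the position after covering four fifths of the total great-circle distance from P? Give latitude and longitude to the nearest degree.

≈ 9°N, 75°E

Convert each endpoint to a unit vector on the sphere (x = cos φ cos λ, y = cos φ sin λ, z = sin φ).
The central angle between the endpoints is δ = arccos(p₁·p₂) ≈ 0.885 rad (50.7°).
Interpolate at f = 4/5 with slerp weights a = sin((1−f)δ)/sin δ ≈ 0.228, b = sin(fδ)/sin δ ≈ 0.840.
p = a·p₁ + b·p₂ ≈ (0.250, 0.955, 0.161); φ = arcsin(p_z) ≈ 9.24°, λ = atan2(p_y, p_x) ≈ 75.33°.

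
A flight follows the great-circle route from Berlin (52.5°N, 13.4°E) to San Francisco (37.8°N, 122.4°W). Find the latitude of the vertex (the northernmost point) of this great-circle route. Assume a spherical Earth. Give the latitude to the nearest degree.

The great circle lies in the plane with unit normal n̂ = (p₁ × p₂)/|p₁ × p₂|.
Here n̂_z ≈ -0.339; the vertex latitude is φ_max = arccos|n̂_z| ≈ 70.2°.
Check via Clairaut: cos φ_max = |cos φ₁| · sin C = cos(52.5°)·sin(33.8°) ≈ 0.339, again giving ≈ 70.2°.

≈ 70°N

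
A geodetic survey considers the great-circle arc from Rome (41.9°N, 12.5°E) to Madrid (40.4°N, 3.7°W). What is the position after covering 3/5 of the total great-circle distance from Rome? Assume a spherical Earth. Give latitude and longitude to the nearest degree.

≈ 41°N, 3°E

Write both endpoints as unit vectors p₁, p₂ with components (cos φ cos λ, cos φ sin λ, sin φ).
The central angle between the endpoints is δ = arccos(p₁·p₂) ≈ 0.214 rad (12.3°).
Interpolate at f = 3/5 with slerp weights a = sin((1−f)δ)/sin δ ≈ 0.403, b = sin(fδ)/sin δ ≈ 0.603.
p = a·p₁ + b·p₂ ≈ (0.751, 0.035, 0.660); φ = arcsin(p_z) ≈ 41.27°, λ = atan2(p_y, p_x) ≈ 2.69°.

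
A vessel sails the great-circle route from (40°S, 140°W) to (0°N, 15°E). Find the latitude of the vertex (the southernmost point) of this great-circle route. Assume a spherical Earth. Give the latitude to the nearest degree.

The great circle lies in the plane with unit normal n̂ = (p₁ × p₂)/|p₁ × p₂|.
Here n̂_z ≈ +0.450; the vertex latitude is φ_max = arccos|n̂_z| ≈ 63.3°.
Check via Clairaut: cos φ_max = |cos φ₁| · sin C = cos(40.0°)·sin(144.0°) ≈ 0.450, again giving ≈ 63.3°.

≈ 63°S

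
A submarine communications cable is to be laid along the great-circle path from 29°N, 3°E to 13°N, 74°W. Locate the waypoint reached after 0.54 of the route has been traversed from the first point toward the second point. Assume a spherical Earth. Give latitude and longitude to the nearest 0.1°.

≈ 25.4°N, 41.1°W

From cos δ = sin φ₁ sin φ₂ + cos φ₁ cos φ₂ cos Δλ, the central angle is δ ≈ 1.265 rad (72.5°).
Interpolate at f = 0.54 with slerp weights a = sin((1−f)δ)/sin δ ≈ 0.576, b = sin(fδ)/sin δ ≈ 0.662.
p = a·p₁ + b·p₂ ≈ (0.681, -0.594, 0.428); φ = arcsin(p_z) ≈ 25.36°, λ = atan2(p_y, p_x) ≈ -41.07°.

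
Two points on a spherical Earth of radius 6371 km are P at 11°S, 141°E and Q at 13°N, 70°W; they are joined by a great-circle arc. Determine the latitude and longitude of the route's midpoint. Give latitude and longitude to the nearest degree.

Write both endpoints as unit vectors p₁, p₂ with components (cos φ cos λ, cos φ sin λ, sin φ).
The central angle between the endpoints is δ = arccos(p₁·p₂) ≈ 2.612 rad (149.6°).
Interpolate at f = 1/2 with slerp weights a = sin((1−f)δ)/sin δ ≈ 1.909, b = sin(fδ)/sin δ ≈ 1.909.
p = a·p₁ + b·p₂ ≈ (-0.820, -0.569, 0.065); φ = arcsin(p_z) ≈ 3.74°, λ = atan2(p_y, p_x) ≈ -145.27°.

≈ 4°N, 145°W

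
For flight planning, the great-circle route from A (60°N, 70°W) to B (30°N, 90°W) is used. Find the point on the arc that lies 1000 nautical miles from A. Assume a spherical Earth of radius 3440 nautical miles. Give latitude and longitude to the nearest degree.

≈ (45°N, 83°W)

From cos δ = sin φ₁ sin φ₂ + cos φ₁ cos φ₂ cos Δλ, the central angle is δ ≈ 0.574 rad (32.9°). The total great-circle distance is δ·R ≈ 0.574 × 3440 ≈ 1973 nmi, so the target fraction is f = 1000/1973 ≈ 0.507.
Interpolate at f ≈ 0.507 with slerp weights a = sin((1−f)δ)/sin δ ≈ 0.514, b = sin(fδ)/sin δ ≈ 0.528.
p = a·p₁ + b·p₂ ≈ (0.088, -0.699, 0.710); φ = arcsin(p_z) ≈ 45.20°, λ = atan2(p_y, p_x) ≈ -82.83°.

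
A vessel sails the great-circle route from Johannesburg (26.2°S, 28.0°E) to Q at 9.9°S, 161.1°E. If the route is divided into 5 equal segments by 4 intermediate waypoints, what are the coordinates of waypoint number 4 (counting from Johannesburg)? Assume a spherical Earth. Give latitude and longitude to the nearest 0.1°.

≈ 24.5°S, 140.6°E

From cos δ = sin φ₁ sin φ₂ + cos φ₁ cos φ₂ cos Δλ, the central angle is δ ≈ 2.127 rad (121.9°).
Interpolate at f = 4/5 with slerp weights a = sin((1−f)δ)/sin δ ≈ 0.486, b = sin(fδ)/sin δ ≈ 1.167.
p = a·p₁ + b·p₂ ≈ (-0.703, 0.577, -0.415); φ = arcsin(p_z) ≈ -24.54°, λ = atan2(p_y, p_x) ≈ 140.61°.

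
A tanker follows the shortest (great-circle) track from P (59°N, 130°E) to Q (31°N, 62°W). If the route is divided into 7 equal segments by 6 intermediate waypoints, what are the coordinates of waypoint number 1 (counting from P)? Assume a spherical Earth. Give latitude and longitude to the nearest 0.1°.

≈ (71.4°N, 137.1°E)

The haversine formula gives a central angle δ ≈ 1.561 rad (89.4°) between the endpoints.
Interpolate at f = 1/7 with slerp weights a = sin((1−f)δ)/sin δ ≈ 0.973, b = sin(fδ)/sin δ ≈ 0.221.
p = a·p₁ + b·p₂ ≈ (-0.233, 0.217, 0.948); φ = arcsin(p_z) ≈ 71.45°, λ = atan2(p_y, p_x) ≈ 137.12°.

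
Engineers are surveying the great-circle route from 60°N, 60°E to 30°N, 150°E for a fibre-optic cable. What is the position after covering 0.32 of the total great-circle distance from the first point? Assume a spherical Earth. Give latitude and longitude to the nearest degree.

Convert each endpoint to a unit vector on the sphere (x = cos φ cos λ, y = cos φ sin λ, z = sin φ).
The central angle between the endpoints is δ = arccos(p₁·p₂) ≈ 1.123 rad (64.3°).
Interpolate at f = 0.32 with slerp weights a = sin((1−f)δ)/sin δ ≈ 0.767, b = sin(fδ)/sin δ ≈ 0.390.
p = a·p₁ + b·p₂ ≈ (-0.101, 0.501, 0.859); φ = arcsin(p_z) ≈ 59.26°, λ = atan2(p_y, p_x) ≈ 101.37°.

≈ 59°N, 101°E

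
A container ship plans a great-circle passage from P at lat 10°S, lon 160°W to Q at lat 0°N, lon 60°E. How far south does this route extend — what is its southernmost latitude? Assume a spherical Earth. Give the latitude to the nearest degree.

≈ 15°S

The great circle lies in the plane with unit normal n̂ = (p₁ × p₂)/|p₁ × p₂|.
Here n̂_z ≈ -0.964; the vertex latitude is φ_max = arccos|n̂_z| ≈ 15.3°.
Check via Clairaut: cos φ_max = |cos φ₁| · sin C = cos(10.0°)·sin(101.7°) ≈ 0.964, again giving ≈ 15.3°.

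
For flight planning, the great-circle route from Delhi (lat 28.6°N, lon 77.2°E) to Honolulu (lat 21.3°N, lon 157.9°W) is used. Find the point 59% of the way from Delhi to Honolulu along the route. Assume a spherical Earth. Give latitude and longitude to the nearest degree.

≈ lat 43°N, lon 156°E

Convert each endpoint to a unit vector on the sphere (x = cos φ cos λ, y = cos φ sin λ, z = sin φ).
The central angle between the endpoints is δ = arccos(p₁·p₂) ≈ 1.869 rad (107.1°).
Interpolate at f = 0.59 with slerp weights a = sin((1−f)δ)/sin δ ≈ 0.726, b = sin(fδ)/sin δ ≈ 0.934.
p = a·p₁ + b·p₂ ≈ (-0.665, 0.294, 0.687); φ = arcsin(p_z) ≈ 43.36°, λ = atan2(p_y, p_x) ≈ 156.15°.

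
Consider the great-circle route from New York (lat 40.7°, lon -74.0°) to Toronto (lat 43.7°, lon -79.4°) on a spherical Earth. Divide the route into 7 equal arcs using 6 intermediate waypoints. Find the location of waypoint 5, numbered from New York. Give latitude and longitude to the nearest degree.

From cos δ = sin φ₁ sin φ₂ + cos φ₁ cos φ₂ cos Δλ, the central angle is δ ≈ 0.087 rad (5.0°).
Interpolate at f = 5/7 with slerp weights a = sin((1−f)δ)/sin δ ≈ 0.286, b = sin(fδ)/sin δ ≈ 0.715.
p = a·p₁ + b·p₂ ≈ (0.155, -0.716, 0.680); φ = arcsin(p_z) ≈ 42.87°, λ = atan2(p_y, p_x) ≈ -77.80°.

≈ lat 43°, lon -78°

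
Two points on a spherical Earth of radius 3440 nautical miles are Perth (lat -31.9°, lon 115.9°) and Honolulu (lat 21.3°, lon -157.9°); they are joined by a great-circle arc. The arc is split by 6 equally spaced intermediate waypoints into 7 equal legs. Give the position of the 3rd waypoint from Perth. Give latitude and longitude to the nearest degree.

Write both endpoints as unit vectors p₁, p₂ with components (cos φ cos λ, cos φ sin λ, sin φ).
The central angle between the endpoints is δ = arccos(p₁·p₂) ≈ 1.711 rad (98.0°).
Interpolate at f = 3/7 with slerp weights a = sin((1−f)δ)/sin δ ≈ 0.837, b = sin(fδ)/sin δ ≈ 0.676.
p = a·p₁ + b·p₂ ≈ (-0.894, 0.403, -0.197); φ = arcsin(p_z) ≈ -11.36°, λ = atan2(p_y, p_x) ≈ 155.76°.

≈ lat -11°, lon 156°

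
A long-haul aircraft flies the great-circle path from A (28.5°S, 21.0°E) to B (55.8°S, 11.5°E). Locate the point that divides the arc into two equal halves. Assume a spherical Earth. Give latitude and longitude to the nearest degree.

Write both endpoints as unit vectors p₁, p₂ with components (cos φ cos λ, cos φ sin λ, sin φ).
The central angle between the endpoints is δ = arccos(p₁·p₂) ≈ 0.491 rad (28.1°).
Interpolate at f = 1/2 with slerp weights a = sin((1−f)δ)/sin δ ≈ 0.515, b = sin(fδ)/sin δ ≈ 0.515.
p = a·p₁ + b·p₂ ≈ (0.707, 0.220, -0.672); φ = arcsin(p_z) ≈ -42.24°, λ = atan2(p_y, p_x) ≈ 17.30°.

≈ (42°S, 17°E)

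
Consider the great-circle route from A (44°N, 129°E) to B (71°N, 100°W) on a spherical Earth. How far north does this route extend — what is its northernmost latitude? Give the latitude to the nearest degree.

≈ 78°N

The great circle lies in the plane with unit normal n̂ = (p₁ × p₂)/|p₁ × p₂|.
Here n̂_z ≈ +0.205; the vertex latitude is φ_max = arccos|n̂_z| ≈ 78.2°.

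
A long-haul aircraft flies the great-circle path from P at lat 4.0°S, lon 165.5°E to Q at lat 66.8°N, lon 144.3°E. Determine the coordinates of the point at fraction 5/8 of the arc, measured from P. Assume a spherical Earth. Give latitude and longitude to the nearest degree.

≈ lat 41°N, lon 157°E

Convert each endpoint to a unit vector on the sphere (x = cos φ cos λ, y = cos φ sin λ, z = sin φ).
The central angle between the endpoints is δ = arccos(p₁·p₂) ≈ 1.264 rad (72.4°).
Interpolate at f = 5/8 with slerp weights a = sin((1−f)δ)/sin δ ≈ 0.479, b = sin(fδ)/sin δ ≈ 0.745.
p = a·p₁ + b·p₂ ≈ (-0.701, 0.291, 0.651); φ = arcsin(p_z) ≈ 40.65°, λ = atan2(p_y, p_x) ≈ 157.46°.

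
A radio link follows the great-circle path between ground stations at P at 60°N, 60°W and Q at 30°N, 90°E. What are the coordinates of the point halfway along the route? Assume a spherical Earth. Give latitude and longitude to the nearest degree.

≈ 70°N, 60°E

Write both endpoints as unit vectors p₁, p₂ with components (cos φ cos λ, cos φ sin λ, sin φ).
The central angle between the endpoints is δ = arccos(p₁·p₂) ≈ 1.513 rad (86.7°).
Interpolate at f = 1/2 with slerp weights a = sin((1−f)δ)/sin δ ≈ 0.687, b = sin(fδ)/sin δ ≈ 0.687.
p = a·p₁ + b·p₂ ≈ (0.172, 0.298, 0.939); φ = arcsin(p_z) ≈ 69.90°, λ = atan2(p_y, p_x) ≈ 60.00°.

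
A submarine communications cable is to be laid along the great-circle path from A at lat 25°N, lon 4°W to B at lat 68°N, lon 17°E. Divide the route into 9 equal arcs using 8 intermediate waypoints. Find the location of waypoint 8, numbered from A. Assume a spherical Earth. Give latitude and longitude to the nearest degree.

≈ lat 63°N, lon 12°E

Convert each endpoint to a unit vector on the sphere (x = cos φ cos λ, y = cos φ sin λ, z = sin φ).
The central angle between the endpoints is δ = arccos(p₁·p₂) ≈ 0.783 rad (44.9°).
Interpolate at f = 8/9 with slerp weights a = sin((1−f)δ)/sin δ ≈ 0.123, b = sin(fδ)/sin δ ≈ 0.909.
p = a·p₁ + b·p₂ ≈ (0.437, 0.092, 0.895); φ = arcsin(p_z) ≈ 63.48°, λ = atan2(p_y, p_x) ≈ 11.86°.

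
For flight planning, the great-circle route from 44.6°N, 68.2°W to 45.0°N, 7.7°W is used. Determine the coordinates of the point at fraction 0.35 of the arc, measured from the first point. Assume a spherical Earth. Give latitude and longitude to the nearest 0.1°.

Write both endpoints as unit vectors p₁, p₂ with components (cos φ cos λ, cos φ sin λ, sin φ).
The central angle between the endpoints is δ = arccos(p₁·p₂) ≈ 0.731 rad (41.9°).
Interpolate at f = 0.35 with slerp weights a = sin((1−f)δ)/sin δ ≈ 0.685, b = sin(fδ)/sin δ ≈ 0.379.
p = a·p₁ + b·p₂ ≈ (0.447, -0.489, 0.749); φ = arcsin(p_z) ≈ 48.52°, λ = atan2(p_y, p_x) ≈ -47.58°.

≈ 48.5°N, 47.6°W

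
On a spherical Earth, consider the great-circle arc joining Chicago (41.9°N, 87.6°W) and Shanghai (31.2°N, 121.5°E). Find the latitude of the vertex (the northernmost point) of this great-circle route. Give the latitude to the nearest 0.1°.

≈ 71.5°N

The great circle lies in the plane with unit normal n̂ = (p₁ × p₂)/|p₁ × p₂|.
Here n̂_z ≈ -0.317; the vertex latitude is φ_max = arccos|n̂_z| ≈ 71.5°.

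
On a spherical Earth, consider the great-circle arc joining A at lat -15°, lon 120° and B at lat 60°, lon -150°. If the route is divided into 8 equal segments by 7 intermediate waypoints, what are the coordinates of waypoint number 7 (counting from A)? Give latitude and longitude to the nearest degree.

Write both endpoints as unit vectors p₁, p₂ with components (cos φ cos λ, cos φ sin λ, sin φ).
The central angle between the endpoints is δ = arccos(p₁·p₂) ≈ 1.797 rad (103.0°).
Interpolate at f = 7/8 with slerp weights a = sin((1−f)δ)/sin δ ≈ 0.229, b = sin(fδ)/sin δ ≈ 1.026.
p = a·p₁ + b·p₂ ≈ (-0.555, -0.065, 0.829); φ = arcsin(p_z) ≈ 56.05°, λ = atan2(p_y, p_x) ≈ -173.28°.

≈ lat 56°, lon -173°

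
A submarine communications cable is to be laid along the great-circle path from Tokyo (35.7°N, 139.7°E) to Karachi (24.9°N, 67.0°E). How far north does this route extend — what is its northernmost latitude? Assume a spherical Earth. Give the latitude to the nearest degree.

The great circle lies in the plane with unit normal n̂ = (p₁ × p₂)/|p₁ × p₂|.
Here n̂_z ≈ -0.794; the vertex latitude is φ_max = arccos|n̂_z| ≈ 37.4°.
Check via Clairaut: cos φ_max = |cos φ₁| · sin C = cos(35.7°)·sin(78.0°) ≈ 0.794, again giving ≈ 37.4°.

≈ 37°N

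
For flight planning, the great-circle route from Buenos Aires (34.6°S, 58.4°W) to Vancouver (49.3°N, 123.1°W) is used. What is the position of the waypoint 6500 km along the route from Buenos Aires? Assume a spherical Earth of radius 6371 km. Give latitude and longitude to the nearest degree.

≈ (15°N, 91°W)

Convert each endpoint to a unit vector on the sphere (x = cos φ cos λ, y = cos φ sin λ, z = sin φ).
The central angle between the endpoints is δ = arccos(p₁·p₂) ≈ 1.773 rad (101.6°). The total great-circle distance is δ·R ≈ 1.773 × 6371 ≈ 11298 km, so the target fraction is f = 6500/11298 ≈ 0.575.
Interpolate at f ≈ 0.575 with slerp weights a = sin((1−f)δ)/sin δ ≈ 0.698, b = sin(fδ)/sin δ ≈ 0.870.
p = a·p₁ + b·p₂ ≈ (-0.009, -0.965, 0.263); φ = arcsin(p_z) ≈ 15.26°, λ = atan2(p_y, p_x) ≈ -90.52°.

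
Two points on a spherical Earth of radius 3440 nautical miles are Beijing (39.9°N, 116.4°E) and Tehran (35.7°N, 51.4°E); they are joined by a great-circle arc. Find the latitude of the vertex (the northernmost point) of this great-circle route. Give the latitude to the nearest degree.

The great circle lies in the plane with unit normal n̂ = (p₁ × p₂)/|p₁ × p₂|.
Here n̂_z ≈ -0.733; the vertex latitude is φ_max = arccos|n̂_z| ≈ 42.9°.

≈ 43°N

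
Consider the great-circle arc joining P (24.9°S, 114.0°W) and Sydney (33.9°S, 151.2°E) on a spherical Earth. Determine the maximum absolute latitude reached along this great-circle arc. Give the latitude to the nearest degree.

≈ 40°S

The great circle lies in the plane with unit normal n̂ = (p₁ × p₂)/|p₁ × p₂|.
Here n̂_z ≈ -0.762; the vertex latitude is φ_max = arccos|n̂_z| ≈ 40.4°.
Check via Clairaut: cos φ_max = |cos φ₁| · sin C = cos(24.9°)·sin(122.9°) ≈ 0.762, again giving ≈ 40.4°.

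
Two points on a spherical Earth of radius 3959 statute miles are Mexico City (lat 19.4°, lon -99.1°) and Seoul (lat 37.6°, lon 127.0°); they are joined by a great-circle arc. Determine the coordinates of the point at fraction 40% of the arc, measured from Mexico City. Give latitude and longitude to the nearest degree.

≈ lat 49°, lon -138°

From cos δ = sin φ₁ sin φ₂ + cos φ₁ cos φ₂ cos Δλ, the central angle is δ ≈ 1.892 rad (108.4°).
Interpolate at f = 0.40 with slerp weights a = sin((1−f)δ)/sin δ ≈ 0.955, b = sin(fδ)/sin δ ≈ 0.723.
p = a·p₁ + b·p₂ ≈ (-0.487, -0.432, 0.759); φ = arcsin(p_z) ≈ 49.36°, λ = atan2(p_y, p_x) ≈ -138.45°.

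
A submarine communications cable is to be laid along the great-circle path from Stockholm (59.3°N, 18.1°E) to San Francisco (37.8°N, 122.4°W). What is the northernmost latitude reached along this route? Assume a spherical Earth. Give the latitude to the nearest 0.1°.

The great circle lies in the plane with unit normal n̂ = (p₁ × p₂)/|p₁ × p₂|.
Here n̂_z ≈ -0.263; the vertex latitude is φ_max = arccos|n̂_z| ≈ 74.8°.
Check via Clairaut: cos φ_max = |cos φ₁| · sin C = cos(59.3°)·sin(31.0°) ≈ 0.263, again giving ≈ 74.8°.

≈ 74.8°N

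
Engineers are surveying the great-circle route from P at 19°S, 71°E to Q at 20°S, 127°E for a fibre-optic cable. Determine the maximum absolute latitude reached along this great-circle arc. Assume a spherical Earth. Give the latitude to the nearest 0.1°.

The great circle lies in the plane with unit normal n̂ = (p₁ × p₂)/|p₁ × p₂|.
Here n̂_z ≈ +0.928; the vertex latitude is φ_max = arccos|n̂_z| ≈ 21.9°.
Check via Clairaut: cos φ_max = |cos φ₁| · sin C = cos(19.0°)·sin(101.1°) ≈ 0.928, again giving ≈ 21.9°.

≈ 21.9°S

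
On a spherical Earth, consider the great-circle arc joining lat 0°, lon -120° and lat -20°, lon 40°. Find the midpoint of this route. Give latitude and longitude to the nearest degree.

≈ lat -45°, lon -50°

Write both endpoints as unit vectors p₁, p₂ with components (cos φ cos λ, cos φ sin λ, sin φ).
The central angle between the endpoints is δ = arccos(p₁·p₂) ≈ 2.653 rad (152.0°).
Interpolate at f = 1/2 with slerp weights a = sin((1−f)δ)/sin δ ≈ 2.067, b = sin(fδ)/sin δ ≈ 2.067.
p = a·p₁ + b·p₂ ≈ (0.455, -0.542, -0.707); φ = arcsin(p_z) ≈ -45.00°, λ = atan2(p_y, p_x) ≈ -50.00°.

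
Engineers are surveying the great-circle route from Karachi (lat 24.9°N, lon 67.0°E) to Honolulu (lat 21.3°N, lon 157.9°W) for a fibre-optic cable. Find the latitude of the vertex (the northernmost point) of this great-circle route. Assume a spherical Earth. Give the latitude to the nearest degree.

≈ 48°N

The great circle lies in the plane with unit normal n̂ = (p₁ × p₂)/|p₁ × p₂|.
Here n̂_z ≈ +0.666; the vertex latitude is φ_max = arccos|n̂_z| ≈ 48.2°.
Check via Clairaut: cos φ_max = |cos φ₁| · sin C = cos(24.9°)·sin(47.3°) ≈ 0.666, again giving ≈ 48.2°.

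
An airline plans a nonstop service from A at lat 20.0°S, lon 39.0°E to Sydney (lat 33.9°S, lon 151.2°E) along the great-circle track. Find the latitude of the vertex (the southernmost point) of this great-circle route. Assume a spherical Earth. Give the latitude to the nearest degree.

The great circle lies in the plane with unit normal n̂ = (p₁ × p₂)/|p₁ × p₂|.
Here n̂_z ≈ +0.726; the vertex latitude is φ_max = arccos|n̂_z| ≈ 43.4°.
Check via Clairaut: cos φ_max = |cos φ₁| · sin C = cos(20.0°)·sin(129.4°) ≈ 0.726, again giving ≈ 43.4°.

≈ 43°S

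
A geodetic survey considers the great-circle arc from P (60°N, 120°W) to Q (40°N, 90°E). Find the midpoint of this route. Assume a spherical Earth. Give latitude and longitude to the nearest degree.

The haversine formula gives a central angle δ ≈ 1.344 rad (77.0°) between the endpoints.
Interpolate at f = 1/2 with slerp weights a = sin((1−f)δ)/sin δ ≈ 0.639, b = sin(fδ)/sin δ ≈ 0.639.
p = a·p₁ + b·p₂ ≈ (-0.160, 0.213, 0.964); φ = arcsin(p_z) ≈ 74.57°, λ = atan2(p_y, p_x) ≈ 126.89°.

≈ (75°N, 127°E)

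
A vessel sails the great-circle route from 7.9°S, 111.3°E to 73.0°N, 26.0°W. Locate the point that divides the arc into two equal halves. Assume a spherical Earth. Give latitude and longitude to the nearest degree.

≈ 46°N, 97°E

From cos δ = sin φ₁ sin φ₂ + cos φ₁ cos φ₂ cos Δλ, the central angle is δ ≈ 1.922 rad (110.1°).
Interpolate at f = 1/2 with slerp weights a = sin((1−f)δ)/sin δ ≈ 0.873, b = sin(fδ)/sin δ ≈ 0.873.
p = a·p₁ + b·p₂ ≈ (-0.085, 0.694, 0.715); φ = arcsin(p_z) ≈ 45.65°, λ = atan2(p_y, p_x) ≈ 96.96°.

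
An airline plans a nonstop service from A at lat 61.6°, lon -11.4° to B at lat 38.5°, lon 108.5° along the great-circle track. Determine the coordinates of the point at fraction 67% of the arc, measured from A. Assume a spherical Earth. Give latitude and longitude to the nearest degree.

Convert each endpoint to a unit vector on the sphere (x = cos φ cos λ, y = cos φ sin λ, z = sin φ).
The central angle between the endpoints is δ = arccos(p₁·p₂) ≈ 1.200 rad (68.8°).
Interpolate at f = 0.67 with slerp weights a = sin((1−f)δ)/sin δ ≈ 0.414, b = sin(fδ)/sin δ ≈ 0.773.
p = a·p₁ + b·p₂ ≈ (0.001, 0.535, 0.845); φ = arcsin(p_z) ≈ 57.69°, λ = atan2(p_y, p_x) ≈ 89.88°.

≈ lat 58°, lon 90°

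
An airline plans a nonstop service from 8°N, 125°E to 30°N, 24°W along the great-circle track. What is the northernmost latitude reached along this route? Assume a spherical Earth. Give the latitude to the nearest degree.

The great circle lies in the plane with unit normal n̂ = (p₁ × p₂)/|p₁ × p₂|.
Here n̂_z ≈ -0.592; the vertex latitude is φ_max = arccos|n̂_z| ≈ 53.7°.
Check via Clairaut: cos φ_max = |cos φ₁| · sin C = cos(8.0°)·sin(36.7°) ≈ 0.592, again giving ≈ 53.7°.

≈ 54°N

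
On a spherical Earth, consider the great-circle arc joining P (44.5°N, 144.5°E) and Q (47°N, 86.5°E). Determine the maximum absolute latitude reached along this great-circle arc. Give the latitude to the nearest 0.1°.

The great circle lies in the plane with unit normal n̂ = (p₁ × p₂)/|p₁ × p₂|.
Here n̂_z ≈ -0.647; the vertex latitude is φ_max = arccos|n̂_z| ≈ 49.7°.
Check via Clairaut: cos φ_max = |cos φ₁| · sin C = cos(44.5°)·sin(65.1°) ≈ 0.647, again giving ≈ 49.7°.

≈ 49.7°N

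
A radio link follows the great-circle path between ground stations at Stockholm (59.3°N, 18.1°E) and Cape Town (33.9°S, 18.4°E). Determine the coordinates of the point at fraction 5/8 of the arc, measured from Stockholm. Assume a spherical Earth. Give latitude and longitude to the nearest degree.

From cos δ = sin φ₁ sin φ₂ + cos φ₁ cos φ₂ cos Δλ, the central angle is δ ≈ 1.627 rad (93.2°).
Interpolate at f = 5/8 with slerp weights a = sin((1−f)δ)/sin δ ≈ 0.574, b = sin(fδ)/sin δ ≈ 0.852.
p = a·p₁ + b·p₂ ≈ (0.949, 0.314, 0.018); φ = arcsin(p_z) ≈ 1.05°, λ = atan2(p_y, p_x) ≈ 18.31°.

≈ (1°N, 18°E)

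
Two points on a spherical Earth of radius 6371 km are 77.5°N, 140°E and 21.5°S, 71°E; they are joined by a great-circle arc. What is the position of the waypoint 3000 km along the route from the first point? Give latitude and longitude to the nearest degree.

≈ 56°N, 93°E

From cos δ = sin φ₁ sin φ₂ + cos φ₁ cos φ₂ cos Δλ, the central angle is δ ≈ 1.860 rad (106.6°). The total great-circle distance is δ·R ≈ 1.860 × 6371 ≈ 11853 km, so the target fraction is f = 3000/11853 ≈ 0.253.
Interpolate at f ≈ 0.253 with slerp weights a = sin((1−f)δ)/sin δ ≈ 1.026, b = sin(fδ)/sin δ ≈ 0.473.
p = a·p₁ + b·p₂ ≈ (-0.027, 0.559, 0.829); φ = arcsin(p_z) ≈ 55.95°, λ = atan2(p_y, p_x) ≈ 92.74°.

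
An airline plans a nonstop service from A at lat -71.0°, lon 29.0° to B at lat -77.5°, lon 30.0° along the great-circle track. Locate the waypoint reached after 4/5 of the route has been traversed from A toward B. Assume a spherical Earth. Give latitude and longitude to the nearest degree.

≈ lat -76°, lon 30°

Convert each endpoint to a unit vector on the sphere (x = cos φ cos λ, y = cos φ sin λ, z = sin φ).
The central angle between the endpoints is δ = arccos(p₁·p₂) ≈ 0.114 rad (6.5°).
Interpolate at f = 4/5 with slerp weights a = sin((1−f)δ)/sin δ ≈ 0.200, b = sin(fδ)/sin δ ≈ 0.801.
p = a·p₁ + b·p₂ ≈ (0.207, 0.118, -0.971); φ = arcsin(p_z) ≈ -76.20°, λ = atan2(p_y, p_x) ≈ 29.73°.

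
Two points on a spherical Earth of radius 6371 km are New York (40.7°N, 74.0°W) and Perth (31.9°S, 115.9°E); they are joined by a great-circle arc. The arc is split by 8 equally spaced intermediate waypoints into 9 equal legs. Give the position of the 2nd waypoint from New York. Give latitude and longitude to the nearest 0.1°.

Convert each endpoint to a unit vector on the sphere (x = cos φ cos λ, y = cos φ sin λ, z = sin φ).
The central angle between the endpoints is δ = arccos(p₁·p₂) ≈ 2.935 rad (168.1°).
Interpolate at f = 2/9 with slerp weights a = sin((1−f)δ)/sin δ ≈ 3.684, b = sin(fδ)/sin δ ≈ 2.952.
p = a·p₁ + b·p₂ ≈ (-0.325, -0.430, 0.842); φ = arcsin(p_z) ≈ 57.38°, λ = atan2(p_y, p_x) ≈ -127.07°.

≈ 57.4°N, 127.1°W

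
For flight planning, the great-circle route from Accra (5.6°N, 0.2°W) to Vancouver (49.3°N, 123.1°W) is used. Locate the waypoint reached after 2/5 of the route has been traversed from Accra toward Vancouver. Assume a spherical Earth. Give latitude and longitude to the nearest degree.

≈ 39°N, 30°W

Write both endpoints as unit vectors p₁, p₂ with components (cos φ cos λ, cos φ sin λ, sin φ).
The central angle between the endpoints is δ = arccos(p₁·p₂) ≈ 1.853 rad (106.2°).
Interpolate at f = 2/5 with slerp weights a = sin((1−f)δ)/sin δ ≈ 0.933, b = sin(fδ)/sin δ ≈ 0.703.
p = a·p₁ + b·p₂ ≈ (0.679, -0.387, 0.624); φ = arcsin(p_z) ≈ 38.61°, λ = atan2(p_y, p_x) ≈ -29.71°.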